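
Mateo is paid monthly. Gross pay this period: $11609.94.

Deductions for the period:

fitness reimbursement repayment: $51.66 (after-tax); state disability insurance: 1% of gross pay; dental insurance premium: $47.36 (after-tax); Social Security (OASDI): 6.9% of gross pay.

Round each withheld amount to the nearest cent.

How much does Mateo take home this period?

$10593.73

State disability insurance: $11609.94 × 0.01 = $116.10
Social Security (OASDI): $11609.94 × 0.069 = $801.09
Dental insurance premium: $47.36
Fitness reimbursement repayment: $51.66
Total deductions = $116.10 + $801.09 + $47.36 + $51.66 = $1016.21
Net pay = $11609.94 − $1016.21 = $10593.73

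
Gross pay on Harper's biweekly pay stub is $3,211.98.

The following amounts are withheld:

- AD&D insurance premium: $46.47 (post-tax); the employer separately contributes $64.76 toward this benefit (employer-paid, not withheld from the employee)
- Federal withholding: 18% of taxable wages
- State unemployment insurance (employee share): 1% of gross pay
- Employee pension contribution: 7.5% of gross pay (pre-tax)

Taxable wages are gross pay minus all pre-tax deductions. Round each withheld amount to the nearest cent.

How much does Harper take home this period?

$2,357.70

Employee pension contribution: $3,211.98 × 0.075 = $240.90
Taxable wages = $3,211.98 − $240.90 = $2,971.08
Federal withholding: $2,971.08 × 0.18 = $534.79
State unemployment insurance (employee share): $3,211.98 × 0.01 = $32.12
AD&D insurance premium: $46.47
(Employer's $64.76 toward AD&D insurance premium is not withheld from the employee.)
Total deductions = $240.90 + $534.79 + $32.12 + $46.47 = $854.28
Net pay = $3,211.98 − $854.28 = $2,357.70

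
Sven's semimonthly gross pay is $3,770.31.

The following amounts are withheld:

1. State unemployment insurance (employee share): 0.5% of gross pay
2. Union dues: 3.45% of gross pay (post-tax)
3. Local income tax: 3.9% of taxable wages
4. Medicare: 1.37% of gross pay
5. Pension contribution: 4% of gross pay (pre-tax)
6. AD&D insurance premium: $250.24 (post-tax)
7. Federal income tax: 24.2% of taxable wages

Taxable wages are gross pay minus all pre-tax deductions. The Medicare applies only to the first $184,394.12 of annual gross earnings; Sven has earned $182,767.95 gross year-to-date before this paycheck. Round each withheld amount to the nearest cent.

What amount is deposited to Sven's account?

Pension contribution: $3,770.31 × 0.04 = $150.81
Taxable wages = $3,770.31 − $150.81 = $3,619.50
Local income tax: $3,619.50 × 0.039 = $141.16
Federal income tax: $3,619.50 × 0.242 = $875.92
Medicare: only $184,394.12 − $182,767.95 = $1,626.17 of this check is subject → $1,626.17 × 0.0137 = $22.28
State unemployment insurance (employee share): $3,770.31 × 0.005 = $18.85
Union dues: $3,770.31 × 0.0345 = $130.08
AD&D insurance premium: $250.24
Total deductions = $150.81 + $141.16 + $875.92 + $22.28 + $18.85 + $130.08 + $250.24 = $1,589.34
Net pay = $3,770.31 − $1,589.34 = $2,180.97

$2,180.97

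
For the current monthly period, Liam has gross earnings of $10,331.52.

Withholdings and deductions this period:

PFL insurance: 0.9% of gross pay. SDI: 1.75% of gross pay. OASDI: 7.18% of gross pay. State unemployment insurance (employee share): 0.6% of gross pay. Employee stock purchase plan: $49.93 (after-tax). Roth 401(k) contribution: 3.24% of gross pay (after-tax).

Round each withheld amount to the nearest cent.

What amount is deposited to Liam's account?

$8,869.28

SDI: $10,331.52 × 0.0175 = $180.80
State unemployment insurance (employee share): $10,331.52 × 0.006 = $61.99
OASDI: $10,331.52 × 0.0718 = $741.80
PFL insurance: $10,331.52 × 0.009 = $92.98
Roth 401(k) contribution: $10,331.52 × 0.0324 = $334.74
Employee stock purchase plan: $49.93
Total deductions = $180.80 + $61.99 + $741.80 + $92.98 + $334.74 + $49.93 = $1,462.24
Net pay = $10,331.52 − $1,462.24 = $8,869.28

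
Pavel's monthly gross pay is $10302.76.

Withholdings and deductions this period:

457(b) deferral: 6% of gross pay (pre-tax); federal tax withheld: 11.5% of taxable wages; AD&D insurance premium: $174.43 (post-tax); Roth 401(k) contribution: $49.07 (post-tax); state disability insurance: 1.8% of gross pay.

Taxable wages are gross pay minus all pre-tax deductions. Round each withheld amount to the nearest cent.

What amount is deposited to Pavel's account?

457(b) deferral: $10302.76 × 0.06 = $618.17
Taxable wages = $10302.76 − $618.17 = $9684.59
Federal tax withheld: $9684.59 × 0.115 = $1113.73
State disability insurance: $10302.76 × 0.018 = $185.45
Roth 401(k) contribution: $49.07
AD&D insurance premium: $174.43
Total deductions = $618.17 + $1113.73 + $185.45 + $49.07 + $174.43 = $2140.85
Net pay = $10302.76 − $2140.85 = $8161.91

$8161.91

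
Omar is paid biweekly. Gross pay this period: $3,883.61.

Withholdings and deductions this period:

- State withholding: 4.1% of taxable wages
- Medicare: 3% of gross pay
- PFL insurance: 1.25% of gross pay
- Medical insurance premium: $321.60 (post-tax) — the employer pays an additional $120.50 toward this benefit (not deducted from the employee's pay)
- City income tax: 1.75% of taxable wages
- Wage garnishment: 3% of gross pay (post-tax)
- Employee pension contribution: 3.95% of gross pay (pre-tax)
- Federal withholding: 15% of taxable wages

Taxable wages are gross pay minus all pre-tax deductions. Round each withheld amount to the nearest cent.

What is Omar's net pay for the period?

$2,349.29

Employee pension contribution: $3,883.61 × 0.0395 = $153.40
Taxable wages = $3,883.61 − $153.40 = $3,730.21
Federal withholding: $3,730.21 × 0.15 = $559.53
State withholding: $3,730.21 × 0.041 = $152.94
City income tax: $3,730.21 × 0.0175 = $65.28
Medicare: $3,883.61 × 0.03 = $116.51
PFL insurance: $3,883.61 × 0.0125 = $48.55
Wage garnishment: $3,883.61 × 0.03 = $116.51
Medical insurance premium: $321.60
(Employer's $120.50 toward medical insurance premium is not withheld from the employee.)
Total deductions = $153.40 + $559.53 + $152.94 + $65.28 + $116.51 + $48.55 + $116.51 + $321.60 = $1,534.32
Net pay = $3,883.61 − $1,534.32 = $2,349.29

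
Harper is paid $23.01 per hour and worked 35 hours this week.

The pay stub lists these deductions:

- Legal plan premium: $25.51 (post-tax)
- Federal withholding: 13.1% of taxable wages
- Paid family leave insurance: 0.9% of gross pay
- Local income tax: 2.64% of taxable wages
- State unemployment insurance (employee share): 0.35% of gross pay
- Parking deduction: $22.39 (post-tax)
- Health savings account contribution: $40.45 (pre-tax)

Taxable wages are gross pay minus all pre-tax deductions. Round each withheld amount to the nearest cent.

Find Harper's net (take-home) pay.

Gross pay: 35 × $23.01 = $805.35
Health savings account contribution: $40.45
Taxable wages = $805.35 − $40.45 = $764.90
Federal withholding: $764.90 × 0.131 = $100.20
Local income tax: $764.90 × 0.0264 = $20.19
Paid family leave insurance: $805.35 × 0.009 = $7.25
State unemployment insurance (employee share): $805.35 × 0.0035 = $2.82
Parking deduction: $22.39
Legal plan premium: $25.51
Total deductions = $40.45 + $100.20 + $20.19 + $7.25 + $2.82 + $22.39 + $25.51 = $218.81
Net pay = $805.35 − $218.81 = $586.54

$586.54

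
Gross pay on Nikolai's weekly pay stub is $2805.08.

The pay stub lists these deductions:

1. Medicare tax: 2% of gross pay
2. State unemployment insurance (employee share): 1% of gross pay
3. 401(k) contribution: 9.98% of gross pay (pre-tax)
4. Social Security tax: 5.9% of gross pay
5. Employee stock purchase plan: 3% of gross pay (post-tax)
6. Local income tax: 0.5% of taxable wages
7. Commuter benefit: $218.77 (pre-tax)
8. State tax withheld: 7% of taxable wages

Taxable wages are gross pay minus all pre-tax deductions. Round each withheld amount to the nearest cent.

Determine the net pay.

401(k) contribution: $2805.08 × 0.0998 = $279.95
Commuter benefit: $218.77
Pre-tax total = $279.95 + $218.77 = $498.72
Taxable wages = $2805.08 − $498.72 = $2306.36
Local income tax: $2306.36 × 0.005 = $11.53
State tax withheld: $2306.36 × 0.07 = $161.45
State unemployment insurance (employee share): $2805.08 × 0.01 = $28.05
Medicare tax: $2805.08 × 0.02 = $56.10
Social Security tax: $2805.08 × 0.059 = $165.50
Employee stock purchase plan: $2805.08 × 0.03 = $84.15
Total deductions = $279.95 + $218.77 + $11.53 + $161.45 + $28.05 + $56.10 + $165.50 + $84.15 = $1005.50
Net pay = $2805.08 − $1005.50 = $1799.58

$1799.58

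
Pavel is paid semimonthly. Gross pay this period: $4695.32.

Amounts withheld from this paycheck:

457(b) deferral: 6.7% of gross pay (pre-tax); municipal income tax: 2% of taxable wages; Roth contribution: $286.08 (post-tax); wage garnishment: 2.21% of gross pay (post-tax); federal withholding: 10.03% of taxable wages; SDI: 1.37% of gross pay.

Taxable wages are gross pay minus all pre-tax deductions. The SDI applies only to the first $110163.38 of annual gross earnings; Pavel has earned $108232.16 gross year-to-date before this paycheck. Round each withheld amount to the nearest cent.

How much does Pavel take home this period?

457(b) deferral: $4695.32 × 0.067 = $314.59
Taxable wages = $4695.32 − $314.59 = $4380.73
Municipal income tax: $4380.73 × 0.02 = $87.61
Federal withholding: $4380.73 × 0.1003 = $439.39
SDI: only $110163.38 − $108232.16 = $1931.22 of this check is subject → $1931.22 × 0.0137 = $26.46
Roth contribution: $286.08
Wage garnishment: $4695.32 × 0.0221 = $103.77
Total deductions = $314.59 + $87.61 + $439.39 + $26.46 + $286.08 + $103.77 = $1257.90
Net pay = $4695.32 − $1257.90 = $3437.42

$3437.42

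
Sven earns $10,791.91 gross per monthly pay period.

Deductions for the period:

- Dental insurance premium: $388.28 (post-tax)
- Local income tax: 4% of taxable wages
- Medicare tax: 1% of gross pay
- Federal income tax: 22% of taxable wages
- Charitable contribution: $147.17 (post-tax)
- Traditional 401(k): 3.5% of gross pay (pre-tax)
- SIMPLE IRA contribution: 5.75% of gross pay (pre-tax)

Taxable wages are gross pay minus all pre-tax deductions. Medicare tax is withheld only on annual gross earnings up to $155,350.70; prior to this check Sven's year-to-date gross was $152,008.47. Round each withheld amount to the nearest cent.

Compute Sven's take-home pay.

Traditional 401(k): $10,791.91 × 0.035 = $377.72
SIMPLE IRA contribution: $10,791.91 × 0.0575 = $620.53
Pre-tax total = $377.72 + $620.53 = $998.25
Taxable wages = $10,791.91 − $998.25 = $9,793.66
Federal income tax: $9,793.66 × 0.22 = $2,154.61
Local income tax: $9,793.66 × 0.04 = $391.75
Medicare tax: only $155,350.70 − $152,008.47 = $3,342.23 of this check is subject → $3,342.23 × 0.01 = $33.42
Dental insurance premium: $388.28
Charitable contribution: $147.17
Total deductions = $377.72 + $620.53 + $2,154.61 + $391.75 + $33.42 + $388.28 + $147.17 = $4,113.48
Net pay = $10,791.91 − $4,113.48 = $6,678.43

$6,678.43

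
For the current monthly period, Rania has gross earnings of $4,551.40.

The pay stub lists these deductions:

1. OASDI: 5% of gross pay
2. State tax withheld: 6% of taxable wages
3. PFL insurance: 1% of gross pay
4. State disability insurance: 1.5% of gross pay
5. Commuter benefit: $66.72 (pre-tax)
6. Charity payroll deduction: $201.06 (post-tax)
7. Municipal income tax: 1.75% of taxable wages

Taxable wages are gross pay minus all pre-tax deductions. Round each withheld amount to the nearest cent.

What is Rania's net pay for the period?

$3,594.71

Commuter benefit: $66.72
Taxable wages = $4,551.40 − $66.72 = $4,484.68
State tax withheld: $4,484.68 × 0.06 = $269.08
Municipal income tax: $4,484.68 × 0.0175 = $78.48
PFL insurance: $4,551.40 × 0.01 = $45.51
OASDI: $4,551.40 × 0.05 = $227.57
State disability insurance: $4,551.40 × 0.015 = $68.27
Charity payroll deduction: $201.06
Total deductions = $66.72 + $269.08 + $78.48 + $45.51 + $227.57 + $68.27 + $201.06 = $956.69
Net pay = $4,551.40 − $956.69 = $3,594.71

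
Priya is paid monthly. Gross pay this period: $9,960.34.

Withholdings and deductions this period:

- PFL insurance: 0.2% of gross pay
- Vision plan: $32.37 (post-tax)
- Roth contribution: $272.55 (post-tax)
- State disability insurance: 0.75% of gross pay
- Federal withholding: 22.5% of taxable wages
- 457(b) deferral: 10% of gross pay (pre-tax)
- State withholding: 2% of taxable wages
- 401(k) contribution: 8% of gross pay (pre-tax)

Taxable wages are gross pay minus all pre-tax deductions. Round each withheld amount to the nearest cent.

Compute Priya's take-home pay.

457(b) deferral: $9,960.34 × 0.1 = $996.03
401(k) contribution: $9,960.34 × 0.08 = $796.83
Pre-tax total = $996.03 + $796.83 = $1,792.86
Taxable wages = $9,960.34 − $1,792.86 = $8,167.48
State withholding: $8,167.48 × 0.02 = $163.35
Federal withholding: $8,167.48 × 0.225 = $1,837.68
PFL insurance: $9,960.34 × 0.002 = $19.92
State disability insurance: $9,960.34 × 0.0075 = $74.70
Roth contribution: $272.55
Vision plan: $32.37
Total deductions = $996.03 + $796.83 + $163.35 + $1,837.68 + $19.92 + $74.70 + $272.55 + $32.37 = $4,193.43
Net pay = $9,960.34 − $4,193.43 = $5,766.91

$5,766.91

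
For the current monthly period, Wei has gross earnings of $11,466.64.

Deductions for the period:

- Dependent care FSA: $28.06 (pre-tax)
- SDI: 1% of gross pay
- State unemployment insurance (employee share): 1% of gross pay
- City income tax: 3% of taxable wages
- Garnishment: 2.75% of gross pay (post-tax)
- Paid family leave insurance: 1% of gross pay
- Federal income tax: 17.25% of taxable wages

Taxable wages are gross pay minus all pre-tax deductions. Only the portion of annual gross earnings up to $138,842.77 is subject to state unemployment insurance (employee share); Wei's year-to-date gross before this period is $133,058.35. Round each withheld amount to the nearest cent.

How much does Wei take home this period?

$8,519.75

Dependent care FSA: $28.06
Taxable wages = $11,466.64 − $28.06 = $11,438.58
Federal income tax: $11,438.58 × 0.1725 = $1,973.16
City income tax: $11,438.58 × 0.03 = $343.16
Paid family leave insurance: $11,466.64 × 0.01 = $114.67
State unemployment insurance (employee share): only $138,842.77 − $133,058.35 = $5,784.42 of this check is subject → $5,784.42 × 0.01 = $57.84
SDI: $11,466.64 × 0.01 = $114.67
Garnishment: $11,466.64 × 0.0275 = $315.33
Total deductions = $28.06 + $1,973.16 + $343.16 + $114.67 + $57.84 + $114.67 + $315.33 = $2,946.89
Net pay = $11,466.64 − $2,946.89 = $8,519.75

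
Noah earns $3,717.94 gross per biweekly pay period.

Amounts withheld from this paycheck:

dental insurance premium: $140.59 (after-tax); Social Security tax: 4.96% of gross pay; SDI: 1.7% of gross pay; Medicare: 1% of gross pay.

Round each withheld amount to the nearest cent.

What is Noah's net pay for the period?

Medicare: $3,717.94 × 0.01 = $37.18
Social Security tax: $3,717.94 × 0.0496 = $184.41
SDI: $3,717.94 × 0.017 = $63.20
Dental insurance premium: $140.59
Total deductions = $37.18 + $184.41 + $63.20 + $140.59 = $425.38
Net pay = $3,717.94 − $425.38 = $3,292.56

$3,292.56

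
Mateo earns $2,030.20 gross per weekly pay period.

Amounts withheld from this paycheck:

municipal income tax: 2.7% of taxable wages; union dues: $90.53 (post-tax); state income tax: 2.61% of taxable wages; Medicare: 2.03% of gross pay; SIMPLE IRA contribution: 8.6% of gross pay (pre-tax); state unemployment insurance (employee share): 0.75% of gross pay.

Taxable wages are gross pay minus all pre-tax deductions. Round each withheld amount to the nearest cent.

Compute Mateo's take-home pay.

$1,610.10

SIMPLE IRA contribution: $2,030.20 × 0.086 = $174.60
Taxable wages = $2,030.20 − $174.60 = $1,855.60
State income tax: $1,855.60 × 0.0261 = $48.43
Municipal income tax: $1,855.60 × 0.027 = $50.10
Medicare: $2,030.20 × 0.0203 = $41.21
State unemployment insurance (employee share): $2,030.20 × 0.0075 = $15.23
Union dues: $90.53
Total deductions = $174.60 + $48.43 + $50.10 + $41.21 + $15.23 + $90.53 = $420.10
Net pay = $2,030.20 − $420.10 = $1,610.10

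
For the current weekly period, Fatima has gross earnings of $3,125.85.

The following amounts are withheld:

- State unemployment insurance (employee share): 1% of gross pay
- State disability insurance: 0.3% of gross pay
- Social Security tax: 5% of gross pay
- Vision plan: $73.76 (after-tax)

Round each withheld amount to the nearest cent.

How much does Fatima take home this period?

$2,855.16

Social Security tax: $3,125.85 × 0.05 = $156.29
State disability insurance: $3,125.85 × 0.003 = $9.38
State unemployment insurance (employee share): $3,125.85 × 0.01 = $31.26
Vision plan: $73.76
Total deductions = $156.29 + $9.38 + $31.26 + $73.76 = $270.69
Net pay = $3,125.85 − $270.69 = $2,855.16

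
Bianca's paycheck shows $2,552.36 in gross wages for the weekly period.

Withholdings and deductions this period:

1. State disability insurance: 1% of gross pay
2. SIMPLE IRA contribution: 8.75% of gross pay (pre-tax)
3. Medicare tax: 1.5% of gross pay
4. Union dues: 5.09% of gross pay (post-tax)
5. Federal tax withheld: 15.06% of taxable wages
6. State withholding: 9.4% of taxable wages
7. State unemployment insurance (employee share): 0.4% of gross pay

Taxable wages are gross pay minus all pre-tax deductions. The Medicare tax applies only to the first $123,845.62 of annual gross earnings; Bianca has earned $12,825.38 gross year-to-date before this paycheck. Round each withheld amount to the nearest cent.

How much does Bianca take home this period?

$1,555.41

SIMPLE IRA contribution: $2,552.36 × 0.0875 = $223.33
Taxable wages = $2,552.36 − $223.33 = $2,329.03
State withholding: $2,329.03 × 0.094 = $218.93
Federal tax withheld: $2,329.03 × 0.1506 = $350.75
Medicare tax: cap not yet reached, full $2,552.36 is subject → $2,552.36 × 0.015 = $38.29
State disability insurance: $2,552.36 × 0.01 = $25.52
State unemployment insurance (employee share): $2,552.36 × 0.004 = $10.21
Union dues: $2,552.36 × 0.0509 = $129.92
Total deductions = $223.33 + $218.93 + $350.75 + $38.29 + $25.52 + $10.21 + $129.92 = $996.95
Net pay = $2,552.36 − $996.95 = $1,555.41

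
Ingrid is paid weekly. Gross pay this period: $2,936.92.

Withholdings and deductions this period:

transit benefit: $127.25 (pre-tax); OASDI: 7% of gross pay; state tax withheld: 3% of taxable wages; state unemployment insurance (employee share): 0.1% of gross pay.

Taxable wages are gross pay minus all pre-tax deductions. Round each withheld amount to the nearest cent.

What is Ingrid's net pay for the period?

$2,516.86

Transit benefit: $127.25
Taxable wages = $2,936.92 − $127.25 = $2,809.67
State tax withheld: $2,809.67 × 0.03 = $84.29
OASDI: $2,936.92 × 0.07 = $205.58
State unemployment insurance (employee share): $2,936.92 × 0.001 = $2.94
Total deductions = $127.25 + $84.29 + $205.58 + $2.94 = $420.06
Net pay = $2,936.92 − $420.06 = $2,516.86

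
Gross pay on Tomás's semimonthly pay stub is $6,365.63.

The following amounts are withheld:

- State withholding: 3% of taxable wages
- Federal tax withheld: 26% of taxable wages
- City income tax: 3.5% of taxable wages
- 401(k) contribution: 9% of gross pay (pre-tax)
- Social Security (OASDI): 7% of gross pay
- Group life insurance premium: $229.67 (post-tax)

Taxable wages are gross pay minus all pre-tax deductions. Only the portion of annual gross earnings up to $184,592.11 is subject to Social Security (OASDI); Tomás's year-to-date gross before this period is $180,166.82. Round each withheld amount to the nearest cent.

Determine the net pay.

$3,370.64

401(k) contribution: $6,365.63 × 0.09 = $572.91
Taxable wages = $6,365.63 − $572.91 = $5,792.72
Federal tax withheld: $5,792.72 × 0.26 = $1,506.11
State withholding: $5,792.72 × 0.03 = $173.78
City income tax: $5,792.72 × 0.035 = $202.75
Social Security (OASDI): only $184,592.11 − $180,166.82 = $4,425.29 of this check is subject → $4,425.29 × 0.07 = $309.77
Group life insurance premium: $229.67
Total deductions = $572.91 + $1,506.11 + $173.78 + $202.75 + $309.77 + $229.67 = $2,994.99
Net pay = $6,365.63 − $2,994.99 = $3,370.64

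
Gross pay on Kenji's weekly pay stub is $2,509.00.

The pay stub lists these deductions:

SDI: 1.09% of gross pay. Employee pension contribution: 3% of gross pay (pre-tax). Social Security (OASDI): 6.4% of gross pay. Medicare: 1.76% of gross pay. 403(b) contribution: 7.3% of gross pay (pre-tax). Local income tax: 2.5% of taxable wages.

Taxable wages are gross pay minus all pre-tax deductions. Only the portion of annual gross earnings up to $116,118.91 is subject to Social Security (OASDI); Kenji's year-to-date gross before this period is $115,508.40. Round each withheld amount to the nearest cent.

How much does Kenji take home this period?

$2,083.73

Employee pension contribution: $2,509.00 × 0.03 = $75.27
403(b) contribution: $2,509.00 × 0.073 = $183.16
Pre-tax total = $75.27 + $183.16 = $258.43
Taxable wages = $2,509.00 − $258.43 = $2,250.57
Local income tax: $2,250.57 × 0.025 = $56.26
Medicare: $2,509.00 × 0.0176 = $44.16
SDI: $2,509.00 × 0.0109 = $27.35
Social Security (OASDI): only $116,118.91 − $115,508.40 = $610.51 of this check is subject → $610.51 × 0.064 = $39.07
Total deductions = $75.27 + $183.16 + $56.26 + $44.16 + $27.35 + $39.07 = $425.27
Net pay = $2,509.00 − $425.27 = $2,083.73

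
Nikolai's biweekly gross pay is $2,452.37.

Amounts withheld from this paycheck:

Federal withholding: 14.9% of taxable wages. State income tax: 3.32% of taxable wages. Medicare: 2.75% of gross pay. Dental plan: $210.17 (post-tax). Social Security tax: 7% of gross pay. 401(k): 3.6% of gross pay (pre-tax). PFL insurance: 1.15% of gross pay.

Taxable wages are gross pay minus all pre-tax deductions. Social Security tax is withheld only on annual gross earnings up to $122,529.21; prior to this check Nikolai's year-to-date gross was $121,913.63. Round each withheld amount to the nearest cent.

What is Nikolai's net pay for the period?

$1,584.44

401(k): $2,452.37 × 0.036 = $88.29
Taxable wages = $2,452.37 − $88.29 = $2,364.08
State income tax: $2,364.08 × 0.0332 = $78.49
Federal withholding: $2,364.08 × 0.149 = $352.25
PFL insurance: $2,452.37 × 0.0115 = $28.20
Social Security tax: only $122,529.21 − $121,913.63 = $615.58 of this check is subject → $615.58 × 0.07 = $43.09
Medicare: $2,452.37 × 0.0275 = $67.44
Dental plan: $210.17
Total deductions = $88.29 + $78.49 + $352.25 + $28.20 + $43.09 + $67.44 + $210.17 = $867.93
Net pay = $2,452.37 − $867.93 = $1,584.44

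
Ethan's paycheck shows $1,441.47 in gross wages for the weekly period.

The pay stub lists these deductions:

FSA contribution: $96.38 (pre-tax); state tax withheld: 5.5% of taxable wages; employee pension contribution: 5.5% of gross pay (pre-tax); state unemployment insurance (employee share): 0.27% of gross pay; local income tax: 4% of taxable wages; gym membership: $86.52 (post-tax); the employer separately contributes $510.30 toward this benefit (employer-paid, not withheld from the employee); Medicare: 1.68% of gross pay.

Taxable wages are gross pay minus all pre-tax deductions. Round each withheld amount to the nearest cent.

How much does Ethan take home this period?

Employee pension contribution: $1,441.47 × 0.055 = $79.28
FSA contribution: $96.38
Pre-tax total = $79.28 + $96.38 = $175.66
Taxable wages = $1,441.47 − $175.66 = $1,265.81
Local income tax: $1,265.81 × 0.04 = $50.63
State tax withheld: $1,265.81 × 0.055 = $69.62
Medicare: $1,441.47 × 0.0168 = $24.22
State unemployment insurance (employee share): $1,441.47 × 0.0027 = $3.89
Gym membership: $86.52
(Employer's $510.30 toward gym membership is not withheld from the employee.)
Total deductions = $79.28 + $96.38 + $50.63 + $69.62 + $24.22 + $3.89 + $86.52 = $410.54
Net pay = $1,441.47 − $410.54 = $1,030.93

$1,030.93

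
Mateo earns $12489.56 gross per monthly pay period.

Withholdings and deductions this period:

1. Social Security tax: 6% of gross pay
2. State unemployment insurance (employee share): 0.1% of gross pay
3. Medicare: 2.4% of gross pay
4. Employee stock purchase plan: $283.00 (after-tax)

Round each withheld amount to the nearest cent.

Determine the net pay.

$11144.95

Social Security tax: $12489.56 × 0.06 = $749.37
State unemployment insurance (employee share): $12489.56 × 0.001 = $12.49
Medicare: $12489.56 × 0.024 = $299.75
Employee stock purchase plan: $283.00
Total deductions = $749.37 + $12.49 + $299.75 + $283.00 = $1344.61
Net pay = $12489.56 − $1344.61 = $11144.95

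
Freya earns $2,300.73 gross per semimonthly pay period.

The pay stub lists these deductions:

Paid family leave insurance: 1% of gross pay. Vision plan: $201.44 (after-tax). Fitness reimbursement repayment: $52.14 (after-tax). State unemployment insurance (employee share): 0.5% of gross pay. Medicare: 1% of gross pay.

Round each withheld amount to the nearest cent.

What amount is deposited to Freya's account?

$1,989.63

Paid family leave insurance: $2,300.73 × 0.01 = $23.01
Medicare: $2,300.73 × 0.01 = $23.01
State unemployment insurance (employee share): $2,300.73 × 0.005 = $11.50
Fitness reimbursement repayment: $52.14
Vision plan: $201.44
Total deductions = $23.01 + $23.01 + $11.50 + $52.14 + $201.44 = $311.10
Net pay = $2,300.73 − $311.10 = $1,989.63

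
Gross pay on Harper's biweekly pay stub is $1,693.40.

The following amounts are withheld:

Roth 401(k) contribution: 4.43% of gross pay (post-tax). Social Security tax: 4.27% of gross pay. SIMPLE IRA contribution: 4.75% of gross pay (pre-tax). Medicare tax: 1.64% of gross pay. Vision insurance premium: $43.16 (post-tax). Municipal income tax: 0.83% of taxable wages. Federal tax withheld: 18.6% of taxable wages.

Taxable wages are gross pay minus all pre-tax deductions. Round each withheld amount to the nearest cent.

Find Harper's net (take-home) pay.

$1,081.30

SIMPLE IRA contribution: $1,693.40 × 0.0475 = $80.44
Taxable wages = $1,693.40 − $80.44 = $1,612.96
Federal tax withheld: $1,612.96 × 0.186 = $300.01
Municipal income tax: $1,612.96 × 0.0083 = $13.39
Social Security tax: $1,693.40 × 0.0427 = $72.31
Medicare tax: $1,693.40 × 0.0164 = $27.77
Vision insurance premium: $43.16
Roth 401(k) contribution: $1,693.40 × 0.0443 = $75.02
Total deductions = $80.44 + $300.01 + $13.39 + $72.31 + $27.77 + $43.16 + $75.02 = $612.10
Net pay = $1,693.40 − $612.10 = $1,081.30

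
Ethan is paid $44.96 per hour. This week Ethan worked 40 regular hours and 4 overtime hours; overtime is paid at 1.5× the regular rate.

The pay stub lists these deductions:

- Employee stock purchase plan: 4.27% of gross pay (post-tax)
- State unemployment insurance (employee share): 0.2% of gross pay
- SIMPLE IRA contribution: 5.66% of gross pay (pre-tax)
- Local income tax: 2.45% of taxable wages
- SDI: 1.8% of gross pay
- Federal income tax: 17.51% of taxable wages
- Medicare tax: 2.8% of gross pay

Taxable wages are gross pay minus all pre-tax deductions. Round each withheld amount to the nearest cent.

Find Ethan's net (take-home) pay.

$1,374.07

Regular pay: 40 × $44.96 = $1,798.40
Overtime pay: 4 × $44.96 × 1.5 = $269.76
Gross pay = $1,798.40 + $269.76 = $2,068.16
SIMPLE IRA contribution: $2,068.16 × 0.0566 = $117.06
Taxable wages = $2,068.16 − $117.06 = $1,951.10
Federal income tax: $1,951.10 × 0.1751 = $341.64
Local income tax: $1,951.10 × 0.0245 = $47.80
SDI: $2,068.16 × 0.018 = $37.23
Medicare tax: $2,068.16 × 0.028 = $57.91
State unemployment insurance (employee share): $2,068.16 × 0.002 = $4.14
Employee stock purchase plan: $2,068.16 × 0.0427 = $88.31
Total deductions = $117.06 + $341.64 + $47.80 + $37.23 + $57.91 + $4.14 + $88.31 = $694.09
Net pay = $2,068.16 − $694.09 = $1,374.07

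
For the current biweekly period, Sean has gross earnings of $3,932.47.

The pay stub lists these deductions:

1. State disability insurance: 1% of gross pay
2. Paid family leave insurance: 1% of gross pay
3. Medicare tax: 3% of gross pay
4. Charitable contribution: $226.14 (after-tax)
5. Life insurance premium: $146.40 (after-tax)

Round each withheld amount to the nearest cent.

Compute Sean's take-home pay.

Paid family leave insurance: $3,932.47 × 0.01 = $39.32
State disability insurance: $3,932.47 × 0.01 = $39.32
Medicare tax: $3,932.47 × 0.03 = $117.97
Charitable contribution: $226.14
Life insurance premium: $146.40
Total deductions = $39.32 + $39.32 + $117.97 + $226.14 + $146.40 = $569.15
Net pay = $3,932.47 − $569.15 = $3,363.32

$3,363.32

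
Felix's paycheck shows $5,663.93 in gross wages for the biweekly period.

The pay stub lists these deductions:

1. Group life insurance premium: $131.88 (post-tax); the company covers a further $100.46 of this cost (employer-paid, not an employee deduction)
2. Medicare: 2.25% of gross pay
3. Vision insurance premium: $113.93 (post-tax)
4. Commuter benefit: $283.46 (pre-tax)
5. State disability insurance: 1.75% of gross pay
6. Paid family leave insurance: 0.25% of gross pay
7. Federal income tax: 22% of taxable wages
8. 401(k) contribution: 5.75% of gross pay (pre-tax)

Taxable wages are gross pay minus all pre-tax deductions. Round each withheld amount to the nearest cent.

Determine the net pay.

$3,456.21

Commuter benefit: $283.46
401(k) contribution: $5,663.93 × 0.0575 = $325.68
Pre-tax total = $283.46 + $325.68 = $609.14
Taxable wages = $5,663.93 − $609.14 = $5,054.79
Federal income tax: $5,054.79 × 0.22 = $1,112.05
State disability insurance: $5,663.93 × 0.0175 = $99.12
Paid family leave insurance: $5,663.93 × 0.0025 = $14.16
Medicare: $5,663.93 × 0.0225 = $127.44
Group life insurance premium: $131.88
Vision insurance premium: $113.93
(Employer's $100.46 toward group life insurance premium is not withheld from the employee.)
Total deductions = $283.46 + $325.68 + $1,112.05 + $99.12 + $14.16 + $127.44 + $131.88 + $113.93 = $2,207.72
Net pay = $5,663.93 − $2,207.72 = $3,456.21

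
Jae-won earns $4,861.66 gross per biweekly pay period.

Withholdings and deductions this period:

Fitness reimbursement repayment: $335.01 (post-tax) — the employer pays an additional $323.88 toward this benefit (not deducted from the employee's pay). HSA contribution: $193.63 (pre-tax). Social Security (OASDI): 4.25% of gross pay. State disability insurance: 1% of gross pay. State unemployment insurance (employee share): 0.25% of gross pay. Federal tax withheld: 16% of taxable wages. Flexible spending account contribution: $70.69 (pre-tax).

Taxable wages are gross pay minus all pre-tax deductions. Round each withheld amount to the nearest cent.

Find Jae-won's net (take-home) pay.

$3,259.37

Flexible spending account contribution: $70.69
HSA contribution: $193.63
Pre-tax total = $70.69 + $193.63 = $264.32
Taxable wages = $4,861.66 − $264.32 = $4,597.34
Federal tax withheld: $4,597.34 × 0.16 = $735.57
State disability insurance: $4,861.66 × 0.01 = $48.62
Social Security (OASDI): $4,861.66 × 0.0425 = $206.62
State unemployment insurance (employee share): $4,861.66 × 0.0025 = $12.15
Fitness reimbursement repayment: $335.01
(Employer's $323.88 toward fitness reimbursement repayment is not withheld from the employee.)
Total deductions = $70.69 + $193.63 + $735.57 + $48.62 + $206.62 + $12.15 + $335.01 = $1,602.29
Net pay = $4,861.66 − $1,602.29 = $3,259.37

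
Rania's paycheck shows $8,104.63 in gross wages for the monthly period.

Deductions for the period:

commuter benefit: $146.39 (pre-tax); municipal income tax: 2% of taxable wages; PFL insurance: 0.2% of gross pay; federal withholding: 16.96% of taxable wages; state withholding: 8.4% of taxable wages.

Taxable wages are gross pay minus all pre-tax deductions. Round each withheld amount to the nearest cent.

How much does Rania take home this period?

Commuter benefit: $146.39
Taxable wages = $8,104.63 − $146.39 = $7,958.24
Federal withholding: $7,958.24 × 0.1696 = $1,349.72
State withholding: $7,958.24 × 0.084 = $668.49
Municipal income tax: $7,958.24 × 0.02 = $159.16
PFL insurance: $8,104.63 × 0.002 = $16.21
Total deductions = $146.39 + $1,349.72 + $668.49 + $159.16 + $16.21 = $2,339.97
Net pay = $8,104.63 − $2,339.97 = $5,764.66

$5,764.66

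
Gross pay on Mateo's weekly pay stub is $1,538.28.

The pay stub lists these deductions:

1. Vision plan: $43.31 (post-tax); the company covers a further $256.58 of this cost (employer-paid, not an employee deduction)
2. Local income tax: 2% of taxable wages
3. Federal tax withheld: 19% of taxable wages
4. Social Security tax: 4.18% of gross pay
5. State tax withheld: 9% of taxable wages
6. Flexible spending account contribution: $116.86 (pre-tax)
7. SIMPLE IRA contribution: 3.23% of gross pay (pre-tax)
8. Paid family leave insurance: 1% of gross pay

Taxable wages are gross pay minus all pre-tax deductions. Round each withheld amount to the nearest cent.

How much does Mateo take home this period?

$837.22

Flexible spending account contribution: $116.86
SIMPLE IRA contribution: $1,538.28 × 0.0323 = $49.69
Pre-tax total = $116.86 + $49.69 = $166.55
Taxable wages = $1,538.28 − $166.55 = $1,371.73
Local income tax: $1,371.73 × 0.02 = $27.43
State tax withheld: $1,371.73 × 0.09 = $123.46
Federal tax withheld: $1,371.73 × 0.19 = $260.63
Social Security tax: $1,538.28 × 0.0418 = $64.30
Paid family leave insurance: $1,538.28 × 0.01 = $15.38
Vision plan: $43.31
(Employer's $256.58 toward vision plan is not withheld from the employee.)
Total deductions = $116.86 + $49.69 + $27.43 + $123.46 + $260.63 + $64.30 + $15.38 + $43.31 = $701.06
Net pay = $1,538.28 − $701.06 = $837.22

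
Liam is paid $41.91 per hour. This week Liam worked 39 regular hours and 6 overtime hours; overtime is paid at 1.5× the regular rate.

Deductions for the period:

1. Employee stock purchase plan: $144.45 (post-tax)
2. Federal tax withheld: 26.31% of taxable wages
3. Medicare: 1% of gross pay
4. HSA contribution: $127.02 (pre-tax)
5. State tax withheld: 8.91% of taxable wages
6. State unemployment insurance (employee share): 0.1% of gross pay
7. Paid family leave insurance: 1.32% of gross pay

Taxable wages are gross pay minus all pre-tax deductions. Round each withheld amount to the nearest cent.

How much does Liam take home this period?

$1,027.76

Regular pay: 39 × $41.91 = $1,634.49
Overtime pay: 6 × $41.91 × 1.5 = $377.19
Gross pay = $1,634.49 + $377.19 = $2,011.68
HSA contribution: $127.02
Taxable wages = $2,011.68 − $127.02 = $1,884.66
State tax withheld: $1,884.66 × 0.0891 = $167.92
Federal tax withheld: $1,884.66 × 0.2631 = $495.85
State unemployment insurance (employee share): $2,011.68 × 0.001 = $2.01
Paid family leave insurance: $2,011.68 × 0.0132 = $26.55
Medicare: $2,011.68 × 0.01 = $20.12
Employee stock purchase plan: $144.45
Total deductions = $127.02 + $167.92 + $495.85 + $2.01 + $26.55 + $20.12 + $144.45 = $983.92
Net pay = $2,011.68 − $983.92 = $1,027.76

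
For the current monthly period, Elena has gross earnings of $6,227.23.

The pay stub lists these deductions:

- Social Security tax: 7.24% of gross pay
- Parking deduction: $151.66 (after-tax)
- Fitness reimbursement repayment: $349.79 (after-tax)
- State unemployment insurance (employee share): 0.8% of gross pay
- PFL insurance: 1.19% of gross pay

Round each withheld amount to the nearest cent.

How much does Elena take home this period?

State unemployment insurance (employee share): $6,227.23 × 0.008 = $49.82
PFL insurance: $6,227.23 × 0.0119 = $74.10
Social Security tax: $6,227.23 × 0.0724 = $450.85
Fitness reimbursement repayment: $349.79
Parking deduction: $151.66
Total deductions = $49.82 + $74.10 + $450.85 + $349.79 + $151.66 = $1,076.22
Net pay = $6,227.23 − $1,076.22 = $5,151.01

$5,151.01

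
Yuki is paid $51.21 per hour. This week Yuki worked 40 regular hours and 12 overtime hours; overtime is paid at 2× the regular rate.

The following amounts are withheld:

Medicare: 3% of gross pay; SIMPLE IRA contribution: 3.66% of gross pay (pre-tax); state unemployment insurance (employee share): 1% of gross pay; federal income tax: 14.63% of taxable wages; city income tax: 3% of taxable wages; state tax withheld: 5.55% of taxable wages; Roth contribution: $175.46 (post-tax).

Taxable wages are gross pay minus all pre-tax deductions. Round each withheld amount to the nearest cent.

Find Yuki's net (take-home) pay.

$2119.04

Regular pay: 40 × $51.21 = $2048.40
Overtime pay: 12 × $51.21 × 2 = $1229.04
Gross pay = $2048.40 + $1229.04 = $3277.44
SIMPLE IRA contribution: $3277.44 × 0.0366 = $119.95
Taxable wages = $3277.44 − $119.95 = $3157.49
State tax withheld: $3157.49 × 0.0555 = $175.24
City income tax: $3157.49 × 0.03 = $94.72
Federal income tax: $3157.49 × 0.1463 = $461.94
State unemployment insurance (employee share): $3277.44 × 0.01 = $32.77
Medicare: $3277.44 × 0.03 = $98.32
Roth contribution: $175.46
Total deductions = $119.95 + $175.24 + $94.72 + $461.94 + $32.77 + $98.32 + $175.46 = $1158.40
Net pay = $3277.44 − $1158.40 = $2119.04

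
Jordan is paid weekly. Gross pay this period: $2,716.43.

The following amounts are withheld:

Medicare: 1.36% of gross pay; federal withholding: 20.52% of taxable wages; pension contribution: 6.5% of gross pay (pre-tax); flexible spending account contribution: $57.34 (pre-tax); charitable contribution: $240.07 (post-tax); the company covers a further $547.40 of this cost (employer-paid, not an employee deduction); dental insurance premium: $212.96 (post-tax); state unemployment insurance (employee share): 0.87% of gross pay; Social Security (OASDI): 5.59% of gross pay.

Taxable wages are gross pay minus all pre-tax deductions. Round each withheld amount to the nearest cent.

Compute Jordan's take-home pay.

$1,307.66

Flexible spending account contribution: $57.34
Pension contribution: $2,716.43 × 0.065 = $176.57
Pre-tax total = $57.34 + $176.57 = $233.91
Taxable wages = $2,716.43 − $233.91 = $2,482.52
Federal withholding: $2,482.52 × 0.2052 = $509.41
Social Security (OASDI): $2,716.43 × 0.0559 = $151.85
State unemployment insurance (employee share): $2,716.43 × 0.0087 = $23.63
Medicare: $2,716.43 × 0.0136 = $36.94
Dental insurance premium: $212.96
Charitable contribution: $240.07
(Employer's $547.40 toward charitable contribution is not withheld from the employee.)
Total deductions = $57.34 + $176.57 + $509.41 + $151.85 + $23.63 + $36.94 + $212.96 + $240.07 = $1,408.77
Net pay = $2,716.43 − $1,408.77 = $1,307.66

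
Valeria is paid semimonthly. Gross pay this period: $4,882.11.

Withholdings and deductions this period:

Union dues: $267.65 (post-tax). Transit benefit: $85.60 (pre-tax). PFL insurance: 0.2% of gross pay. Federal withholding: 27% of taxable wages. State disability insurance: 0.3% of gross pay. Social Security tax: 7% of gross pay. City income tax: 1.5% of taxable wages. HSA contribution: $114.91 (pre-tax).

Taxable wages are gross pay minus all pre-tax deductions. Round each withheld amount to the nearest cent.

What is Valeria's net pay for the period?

$2,713.54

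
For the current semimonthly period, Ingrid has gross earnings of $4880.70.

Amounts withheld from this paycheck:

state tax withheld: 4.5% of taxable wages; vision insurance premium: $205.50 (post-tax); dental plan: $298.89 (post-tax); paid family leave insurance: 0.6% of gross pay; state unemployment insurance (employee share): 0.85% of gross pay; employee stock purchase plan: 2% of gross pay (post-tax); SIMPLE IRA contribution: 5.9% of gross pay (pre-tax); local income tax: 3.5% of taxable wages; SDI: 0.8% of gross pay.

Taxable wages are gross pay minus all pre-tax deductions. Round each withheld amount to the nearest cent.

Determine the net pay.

SIMPLE IRA contribution: $4880.70 × 0.059 = $287.96
Taxable wages = $4880.70 − $287.96 = $4592.74
State tax withheld: $4592.74 × 0.045 = $206.67
Local income tax: $4592.74 × 0.035 = $160.75
Paid family leave insurance: $4880.70 × 0.006 = $29.28
SDI: $4880.70 × 0.008 = $39.05
State unemployment insurance (employee share): $4880.70 × 0.0085 = $41.49
Employee stock purchase plan: $4880.70 × 0.02 = $97.61
Vision insurance premium: $205.50
Dental plan: $298.89
Total deductions = $287.96 + $206.67 + $160.75 + $29.28 + $39.05 + $41.49 + $97.61 + $205.50 + $298.89 = $1367.20
Net pay = $4880.70 − $1367.20 = $3513.50

$3513.50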